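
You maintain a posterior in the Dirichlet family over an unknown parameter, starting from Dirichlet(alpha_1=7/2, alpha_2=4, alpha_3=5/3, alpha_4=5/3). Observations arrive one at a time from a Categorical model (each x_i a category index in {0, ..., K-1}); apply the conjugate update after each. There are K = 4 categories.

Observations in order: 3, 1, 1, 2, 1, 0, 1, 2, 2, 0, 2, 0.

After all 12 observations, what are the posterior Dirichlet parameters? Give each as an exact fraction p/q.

obs 1: x=3 → posterior Dirichlet(7/2, 4, 5/3, 8/3)
obs 2: x=1 → posterior Dirichlet(7/2, 5, 5/3, 8/3)
obs 3: x=1 → posterior Dirichlet(7/2, 6, 5/3, 8/3)
obs 4: x=2 → posterior Dirichlet(7/2, 6, 8/3, 8/3)
obs 5: x=1 → posterior Dirichlet(7/2, 7, 8/3, 8/3)
obs 6: x=0 → posterior Dirichlet(9/2, 7, 8/3, 8/3)
obs 7: x=1 → posterior Dirichlet(9/2, 8, 8/3, 8/3)
obs 8: x=2 → posterior Dirichlet(9/2, 8, 11/3, 8/3)
obs 9: x=2 → posterior Dirichlet(9/2, 8, 14/3, 8/3)
obs 10: x=0 → posterior Dirichlet(11/2, 8, 14/3, 8/3)
obs 11: x=2 → posterior Dirichlet(11/2, 8, 17/3, 8/3)
obs 12: x=0 → posterior Dirichlet(13/2, 8, 17/3, 8/3)

alpha_1=13/2, alpha_2=8, alpha_3=17/3, alpha_4=8/3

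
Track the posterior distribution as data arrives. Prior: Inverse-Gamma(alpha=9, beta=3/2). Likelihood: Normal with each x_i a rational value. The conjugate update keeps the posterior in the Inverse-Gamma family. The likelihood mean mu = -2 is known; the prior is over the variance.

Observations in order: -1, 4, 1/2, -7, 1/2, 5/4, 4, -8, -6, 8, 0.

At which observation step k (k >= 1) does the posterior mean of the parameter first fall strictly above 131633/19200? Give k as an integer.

k = 9

obs 1: x=-1 → posterior Inverse-Gamma(19/2, 2)
obs 2: x=4 → posterior Inverse-Gamma(10, 20)
obs 3: x=1/2 → posterior Inverse-Gamma(21/2, 185/8)
obs 4: x=-7 → posterior Inverse-Gamma(11, 285/8)
obs 5: x=1/2 → posterior Inverse-Gamma(23/2, 155/4)
obs 6: x=5/4 → posterior Inverse-Gamma(12, 1409/32)
obs 7: x=4 → posterior Inverse-Gamma(25/2, 1985/32)
obs 8: x=-8 → posterior Inverse-Gamma(13, 2561/32)
obs 9: x=-6 → posterior Inverse-Gamma(27/2, 2817/32)
obs 10: x=8 → posterior Inverse-Gamma(14, 4417/32)
obs 11: x=0 → posterior Inverse-Gamma(29/2, 4481/32)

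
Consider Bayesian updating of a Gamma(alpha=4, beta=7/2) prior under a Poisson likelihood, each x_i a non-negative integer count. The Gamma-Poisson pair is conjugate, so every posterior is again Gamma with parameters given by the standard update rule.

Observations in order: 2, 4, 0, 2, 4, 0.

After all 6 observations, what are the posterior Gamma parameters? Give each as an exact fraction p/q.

obs 1: x=2 → posterior Gamma(6, 9/2)
obs 2: x=4 → posterior Gamma(10, 11/2)
obs 3: x=0 → posterior Gamma(10, 13/2)
obs 4: x=2 → posterior Gamma(12, 15/2)
obs 5: x=4 → posterior Gamma(16, 17/2)
obs 6: x=0 → posterior Gamma(16, 19/2)

alpha=16, beta=19/2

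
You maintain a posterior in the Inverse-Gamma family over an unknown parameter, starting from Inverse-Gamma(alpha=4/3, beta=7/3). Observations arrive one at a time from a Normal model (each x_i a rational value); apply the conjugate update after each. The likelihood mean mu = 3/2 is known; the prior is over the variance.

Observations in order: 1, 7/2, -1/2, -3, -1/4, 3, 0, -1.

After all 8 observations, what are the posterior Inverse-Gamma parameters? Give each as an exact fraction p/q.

obs 1: x=1 → posterior Inverse-Gamma(11/6, 59/24)
obs 2: x=7/2 → posterior Inverse-Gamma(7/3, 107/24)
obs 3: x=-1/2 → posterior Inverse-Gamma(17/6, 155/24)
obs 4: x=-3 → posterior Inverse-Gamma(10/3, 199/12)
obs 5: x=-1/4 → posterior Inverse-Gamma(23/6, 1739/96)
obs 6: x=3 → posterior Inverse-Gamma(13/3, 1847/96)
obs 7: x=0 → posterior Inverse-Gamma(29/6, 1955/96)
obs 8: x=-1 → posterior Inverse-Gamma(16/3, 2255/96)

alpha=16/3, beta=2255/96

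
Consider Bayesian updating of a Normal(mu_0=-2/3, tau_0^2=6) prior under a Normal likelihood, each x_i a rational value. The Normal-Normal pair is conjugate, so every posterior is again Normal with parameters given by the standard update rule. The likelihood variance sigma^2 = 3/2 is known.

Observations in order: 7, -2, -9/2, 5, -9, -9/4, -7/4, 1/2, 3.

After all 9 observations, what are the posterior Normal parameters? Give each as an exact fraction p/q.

mu_0=-50/111, tau_0^2=6/37

obs 1: x=7 → posterior Normal(82/15, 6/5)
obs 2: x=-2 → posterior Normal(58/27, 2/3)
obs 3: x=-9/2 → posterior Normal(4/39, 6/13)
obs 4: x=5 → posterior Normal(64/51, 6/17)
obs 5: x=-9 → posterior Normal(-44/63, 2/7)
obs 6: x=-9/4 → posterior Normal(-71/75, 6/25)
obs 7: x=-7/4 → posterior Normal(-92/87, 6/29)
obs 8: x=1/2 → posterior Normal(-86/99, 2/11)
obs 9: x=3 → posterior Normal(-50/111, 6/37)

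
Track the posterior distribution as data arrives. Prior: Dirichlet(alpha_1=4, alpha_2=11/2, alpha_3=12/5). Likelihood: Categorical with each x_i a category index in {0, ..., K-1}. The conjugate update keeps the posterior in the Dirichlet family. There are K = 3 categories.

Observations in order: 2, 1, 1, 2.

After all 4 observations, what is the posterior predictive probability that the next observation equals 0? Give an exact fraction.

obs 1: x=2 → posterior Dirichlet(4, 11/2, 17/5)
obs 2: x=1 → posterior Dirichlet(4, 13/2, 17/5)
obs 3: x=1 → posterior Dirichlet(4, 15/2, 17/5)
obs 4: x=2 → posterior Dirichlet(4, 15/2, 22/5)

40/159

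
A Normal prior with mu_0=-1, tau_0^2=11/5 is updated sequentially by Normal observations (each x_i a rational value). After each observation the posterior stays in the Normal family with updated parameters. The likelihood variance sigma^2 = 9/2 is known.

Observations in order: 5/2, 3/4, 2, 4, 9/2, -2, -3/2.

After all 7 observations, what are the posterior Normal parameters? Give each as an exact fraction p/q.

mu_0=361/398, tau_0^2=99/199

obs 1: x=5/2 → posterior Normal(10/67, 99/67)
obs 2: x=3/4 → posterior Normal(53/178, 99/89)
obs 3: x=2 → posterior Normal(47/74, 33/37)
obs 4: x=4 → posterior Normal(317/266, 99/133)
obs 5: x=9/2 → posterior Normal(103/62, 99/155)
obs 6: x=-2 → posterior Normal(427/354, 33/59)
obs 7: x=-3/2 → posterior Normal(361/398, 99/199)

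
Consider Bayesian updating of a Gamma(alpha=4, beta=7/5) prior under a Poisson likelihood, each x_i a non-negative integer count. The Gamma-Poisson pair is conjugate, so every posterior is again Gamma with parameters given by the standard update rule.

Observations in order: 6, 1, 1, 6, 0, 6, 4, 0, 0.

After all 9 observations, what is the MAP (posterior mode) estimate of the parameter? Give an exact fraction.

obs 1: x=6 → posterior Gamma(10, 12/5)
obs 2: x=1 → posterior Gamma(11, 17/5)
obs 3: x=1 → posterior Gamma(12, 22/5)
obs 4: x=6 → posterior Gamma(18, 27/5)
obs 5: x=0 → posterior Gamma(18, 32/5)
obs 6: x=6 → posterior Gamma(24, 37/5)
obs 7: x=4 → posterior Gamma(28, 42/5)
obs 8: x=0 → posterior Gamma(28, 47/5)
obs 9: x=0 → posterior Gamma(28, 52/5)

135/52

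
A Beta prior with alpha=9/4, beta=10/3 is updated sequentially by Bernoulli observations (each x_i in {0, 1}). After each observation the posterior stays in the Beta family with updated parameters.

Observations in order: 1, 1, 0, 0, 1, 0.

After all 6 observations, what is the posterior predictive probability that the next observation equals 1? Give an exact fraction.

63/139

obs 1: x=1 → posterior Beta(13/4, 10/3)
obs 2: x=1 → posterior Beta(17/4, 10/3)
obs 3: x=0 → posterior Beta(17/4, 13/3)
obs 4: x=0 → posterior Beta(17/4, 16/3)
obs 5: x=1 → posterior Beta(21/4, 16/3)
obs 6: x=0 → posterior Beta(21/4, 19/3)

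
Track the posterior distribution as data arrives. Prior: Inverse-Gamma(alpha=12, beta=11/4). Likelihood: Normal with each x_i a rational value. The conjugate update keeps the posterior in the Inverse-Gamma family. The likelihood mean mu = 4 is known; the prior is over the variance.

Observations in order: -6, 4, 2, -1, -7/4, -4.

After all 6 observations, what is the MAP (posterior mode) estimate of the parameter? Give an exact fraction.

obs 1: x=-6 → posterior Inverse-Gamma(25/2, 211/4)
obs 2: x=4 → posterior Inverse-Gamma(13, 211/4)
obs 3: x=2 → posterior Inverse-Gamma(27/2, 219/4)
obs 4: x=-1 → posterior Inverse-Gamma(14, 269/4)
obs 5: x=-7/4 → posterior Inverse-Gamma(29/2, 2681/32)
obs 6: x=-4 → posterior Inverse-Gamma(15, 3705/32)

3705/512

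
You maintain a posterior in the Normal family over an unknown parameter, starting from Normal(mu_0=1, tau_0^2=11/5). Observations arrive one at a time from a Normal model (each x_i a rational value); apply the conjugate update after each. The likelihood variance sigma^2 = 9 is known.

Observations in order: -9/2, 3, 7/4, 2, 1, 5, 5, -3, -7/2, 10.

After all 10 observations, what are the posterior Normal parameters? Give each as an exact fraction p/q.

obs 1: x=-9/2 → posterior Normal(-9/112, 99/56)
obs 2: x=3 → posterior Normal(57/134, 99/67)
obs 3: x=7/4 → posterior Normal(191/312, 33/26)
obs 4: x=2 → posterior Normal(279/356, 99/89)
obs 5: x=1 → posterior Normal(323/400, 99/100)
obs 6: x=5 → posterior Normal(181/148, 33/37)
obs 7: x=5 → posterior Normal(763/488, 99/122)
obs 8: x=-3 → posterior Normal(631/532, 99/133)
obs 9: x=-7/2 → posterior Normal(53/64, 11/16)
obs 10: x=10 → posterior Normal(917/620, 99/155)

mu_0=917/620, tau_0^2=99/155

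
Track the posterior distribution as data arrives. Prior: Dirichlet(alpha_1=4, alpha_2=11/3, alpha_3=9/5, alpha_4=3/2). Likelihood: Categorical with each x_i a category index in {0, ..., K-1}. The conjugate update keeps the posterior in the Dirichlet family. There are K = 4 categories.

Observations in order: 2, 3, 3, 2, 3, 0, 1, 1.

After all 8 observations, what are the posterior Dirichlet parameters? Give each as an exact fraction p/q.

obs 1: x=2 → posterior Dirichlet(4, 11/3, 14/5, 3/2)
obs 2: x=3 → posterior Dirichlet(4, 11/3, 14/5, 5/2)
obs 3: x=3 → posterior Dirichlet(4, 11/3, 14/5, 7/2)
obs 4: x=2 → posterior Dirichlet(4, 11/3, 19/5, 7/2)
obs 5: x=3 → posterior Dirichlet(4, 11/3, 19/5, 9/2)
obs 6: x=0 → posterior Dirichlet(5, 11/3, 19/5, 9/2)
obs 7: x=1 → posterior Dirichlet(5, 14/3, 19/5, 9/2)
obs 8: x=1 → posterior Dirichlet(5, 17/3, 19/5, 9/2)

alpha_1=5, alpha_2=17/3, alpha_3=19/5, alpha_4=9/2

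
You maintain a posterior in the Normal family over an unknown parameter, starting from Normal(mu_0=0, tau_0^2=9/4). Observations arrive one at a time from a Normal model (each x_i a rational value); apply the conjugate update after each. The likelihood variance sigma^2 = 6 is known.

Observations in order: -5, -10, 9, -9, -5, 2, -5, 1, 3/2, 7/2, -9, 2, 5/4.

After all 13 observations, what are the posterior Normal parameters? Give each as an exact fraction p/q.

mu_0=-273/188, tau_0^2=18/47

obs 1: x=-5 → posterior Normal(-15/11, 18/11)
obs 2: x=-10 → posterior Normal(-45/14, 9/7)
obs 3: x=9 → posterior Normal(-18/17, 18/17)
obs 4: x=-9 → posterior Normal(-9/4, 9/10)
obs 5: x=-5 → posterior Normal(-60/23, 18/23)
obs 6: x=2 → posterior Normal(-27/13, 9/13)
obs 7: x=-5 → posterior Normal(-69/29, 18/29)
obs 8: x=1 → posterior Normal(-33/16, 9/16)
obs 9: x=3/2 → posterior Normal(-123/70, 18/35)
obs 10: x=7/2 → posterior Normal(-51/38, 9/19)
obs 11: x=-9 → posterior Normal(-78/41, 18/41)
obs 12: x=2 → posterior Normal(-18/11, 9/22)
obs 13: x=5/4 → posterior Normal(-273/188, 18/47)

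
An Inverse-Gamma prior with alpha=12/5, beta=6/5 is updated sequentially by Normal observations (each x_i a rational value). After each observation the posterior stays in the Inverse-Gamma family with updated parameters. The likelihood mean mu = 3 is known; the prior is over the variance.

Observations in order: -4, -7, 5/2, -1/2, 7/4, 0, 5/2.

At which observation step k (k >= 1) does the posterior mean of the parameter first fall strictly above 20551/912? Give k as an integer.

k = 2

obs 1: x=-4 → posterior Inverse-Gamma(29/10, 257/10)
obs 2: x=-7 → posterior Inverse-Gamma(17/5, 757/10)
obs 3: x=5/2 → posterior Inverse-Gamma(39/10, 3033/40)
obs 4: x=-1/2 → posterior Inverse-Gamma(22/5, 1639/20)
obs 5: x=7/4 → posterior Inverse-Gamma(49/10, 13237/160)
obs 6: x=0 → posterior Inverse-Gamma(27/5, 13957/160)
obs 7: x=5/2 → posterior Inverse-Gamma(59/10, 13977/160)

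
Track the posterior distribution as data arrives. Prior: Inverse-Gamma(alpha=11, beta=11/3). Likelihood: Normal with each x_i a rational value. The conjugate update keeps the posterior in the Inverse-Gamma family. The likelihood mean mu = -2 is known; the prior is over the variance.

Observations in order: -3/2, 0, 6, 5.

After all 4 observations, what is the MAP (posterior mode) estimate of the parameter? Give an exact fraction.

1495/336

obs 1: x=-3/2 → posterior Inverse-Gamma(23/2, 91/24)
obs 2: x=0 → posterior Inverse-Gamma(12, 139/24)
obs 3: x=6 → posterior Inverse-Gamma(25/2, 907/24)
obs 4: x=5 → posterior Inverse-Gamma(13, 1495/24)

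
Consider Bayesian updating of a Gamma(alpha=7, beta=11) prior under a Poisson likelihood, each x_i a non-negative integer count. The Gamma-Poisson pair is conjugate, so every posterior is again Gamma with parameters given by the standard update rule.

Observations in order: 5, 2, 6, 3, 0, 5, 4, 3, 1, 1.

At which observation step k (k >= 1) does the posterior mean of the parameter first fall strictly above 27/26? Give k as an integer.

k = 2

obs 1: x=5 → posterior Gamma(12, 12)
obs 2: x=2 → posterior Gamma(14, 13)
obs 3: x=6 → posterior Gamma(20, 14)
obs 4: x=3 → posterior Gamma(23, 15)
obs 5: x=0 → posterior Gamma(23, 16)
obs 6: x=5 → posterior Gamma(28, 17)
obs 7: x=4 → posterior Gamma(32, 18)
obs 8: x=3 → posterior Gamma(35, 19)
obs 9: x=1 → posterior Gamma(36, 20)
obs 10: x=1 → posterior Gamma(37, 21)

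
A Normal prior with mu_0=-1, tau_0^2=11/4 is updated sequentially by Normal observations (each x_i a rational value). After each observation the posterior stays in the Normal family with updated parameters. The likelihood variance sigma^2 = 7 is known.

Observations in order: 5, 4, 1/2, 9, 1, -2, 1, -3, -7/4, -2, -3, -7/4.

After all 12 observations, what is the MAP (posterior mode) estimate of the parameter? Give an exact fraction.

obs 1: x=5 → posterior Normal(9/13, 77/39)
obs 2: x=4 → posterior Normal(71/50, 77/50)
obs 3: x=1/2 → posterior Normal(153/122, 77/61)
obs 4: x=9 → posterior Normal(39/16, 77/72)
obs 5: x=1 → posterior Normal(373/166, 77/83)
obs 6: x=-2 → posterior Normal(7/4, 77/94)
obs 7: x=1 → posterior Normal(117/70, 11/15)
obs 8: x=-3 → posterior Normal(285/232, 77/116)
obs 9: x=-7/4 → posterior Normal(493/508, 77/127)
obs 10: x=-2 → posterior Normal(135/184, 77/138)
obs 11: x=-3 → posterior Normal(273/596, 77/149)
obs 12: x=-7/4 → posterior Normal(49/160, 77/160)

49/160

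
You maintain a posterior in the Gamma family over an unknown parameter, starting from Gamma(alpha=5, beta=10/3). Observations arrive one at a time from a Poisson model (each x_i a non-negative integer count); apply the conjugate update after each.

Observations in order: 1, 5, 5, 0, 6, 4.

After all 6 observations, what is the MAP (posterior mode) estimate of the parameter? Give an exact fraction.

75/28

obs 1: x=1 → posterior Gamma(6, 13/3)
obs 2: x=5 → posterior Gamma(11, 16/3)
obs 3: x=5 → posterior Gamma(16, 19/3)
obs 4: x=0 → posterior Gamma(16, 22/3)
obs 5: x=6 → posterior Gamma(22, 25/3)
obs 6: x=4 → posterior Gamma(26, 28/3)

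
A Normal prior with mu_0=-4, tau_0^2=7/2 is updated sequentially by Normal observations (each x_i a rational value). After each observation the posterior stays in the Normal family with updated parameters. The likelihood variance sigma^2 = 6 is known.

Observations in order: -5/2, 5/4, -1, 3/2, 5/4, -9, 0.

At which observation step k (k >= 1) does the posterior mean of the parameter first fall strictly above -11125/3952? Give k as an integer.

k = 2

obs 1: x=-5/2 → posterior Normal(-131/38, 42/19)
obs 2: x=5/4 → posterior Normal(-227/104, 21/13)
obs 3: x=-1 → posterior Normal(-85/44, 14/11)
obs 4: x=3/2 → posterior Normal(-213/160, 21/20)
obs 5: x=5/4 → posterior Normal(-89/94, 42/47)
obs 6: x=-9 → posterior Normal(-215/108, 7/9)
obs 7: x=0 → posterior Normal(-215/122, 42/61)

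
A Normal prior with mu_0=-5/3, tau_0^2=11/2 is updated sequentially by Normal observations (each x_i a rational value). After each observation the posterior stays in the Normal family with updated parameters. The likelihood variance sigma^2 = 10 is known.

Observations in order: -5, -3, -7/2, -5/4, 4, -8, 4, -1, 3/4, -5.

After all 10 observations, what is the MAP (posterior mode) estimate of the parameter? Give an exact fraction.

obs 1: x=-5 → posterior Normal(-265/93, 110/31)
obs 2: x=-3 → posterior Normal(-26/9, 55/21)
obs 3: x=-7/2 → posterior Normal(-959/318, 110/53)
obs 4: x=-5/4 → posterior Normal(-2083/768, 55/32)
obs 5: x=4 → posterior Normal(-311/180, 22/15)
obs 6: x=-8 → posterior Normal(-2611/1032, 55/43)
obs 7: x=4 → posterior Normal(-2083/1164, 110/97)
obs 8: x=-1 → posterior Normal(-2215/1296, 55/54)
obs 9: x=3/4 → posterior Normal(-529/357, 110/119)
obs 10: x=-5 → posterior Normal(-347/195, 11/13)

-347/195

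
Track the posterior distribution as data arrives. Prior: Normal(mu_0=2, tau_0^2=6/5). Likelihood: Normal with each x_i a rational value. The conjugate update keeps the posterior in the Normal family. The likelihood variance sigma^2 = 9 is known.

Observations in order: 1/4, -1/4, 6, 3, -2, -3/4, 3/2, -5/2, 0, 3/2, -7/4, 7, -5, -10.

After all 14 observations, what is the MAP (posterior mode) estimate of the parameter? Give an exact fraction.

obs 1: x=1/4 → posterior Normal(61/34, 18/17)
obs 2: x=-1/4 → posterior Normal(30/19, 18/19)
obs 3: x=6 → posterior Normal(2, 6/7)
obs 4: x=3 → posterior Normal(48/23, 18/23)
obs 5: x=-2 → posterior Normal(44/25, 18/25)
obs 6: x=-3/4 → posterior Normal(85/54, 2/3)
obs 7: x=3/2 → posterior Normal(91/58, 18/29)
obs 8: x=-5/2 → posterior Normal(81/62, 18/31)
obs 9: x=0 → posterior Normal(27/22, 6/11)
obs 10: x=3/2 → posterior Normal(87/70, 18/35)
obs 11: x=-7/4 → posterior Normal(40/37, 18/37)
obs 12: x=7 → posterior Normal(18/13, 6/13)
obs 13: x=-5 → posterior Normal(44/41, 18/41)
obs 14: x=-10 → posterior Normal(24/43, 18/43)

24/43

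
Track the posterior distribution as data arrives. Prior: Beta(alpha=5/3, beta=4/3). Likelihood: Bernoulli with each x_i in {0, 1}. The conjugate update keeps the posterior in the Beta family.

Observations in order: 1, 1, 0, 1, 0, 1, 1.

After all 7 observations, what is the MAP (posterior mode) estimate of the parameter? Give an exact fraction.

17/24

obs 1: x=1 → posterior Beta(8/3, 4/3)
obs 2: x=1 → posterior Beta(11/3, 4/3)
obs 3: x=0 → posterior Beta(11/3, 7/3)
obs 4: x=1 → posterior Beta(14/3, 7/3)
obs 5: x=0 → posterior Beta(14/3, 10/3)
obs 6: x=1 → posterior Beta(17/3, 10/3)
obs 7: x=1 → posterior Beta(20/3, 10/3)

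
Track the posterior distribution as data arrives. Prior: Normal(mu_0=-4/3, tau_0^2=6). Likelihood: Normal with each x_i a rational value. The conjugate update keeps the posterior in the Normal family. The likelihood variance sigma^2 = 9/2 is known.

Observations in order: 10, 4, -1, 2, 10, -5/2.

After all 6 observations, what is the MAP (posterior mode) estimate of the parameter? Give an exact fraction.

obs 1: x=10 → posterior Normal(36/7, 18/7)
obs 2: x=4 → posterior Normal(52/11, 18/11)
obs 3: x=-1 → posterior Normal(16/5, 6/5)
obs 4: x=2 → posterior Normal(56/19, 18/19)
obs 5: x=10 → posterior Normal(96/23, 18/23)
obs 6: x=-5/2 → posterior Normal(86/27, 2/3)

86/27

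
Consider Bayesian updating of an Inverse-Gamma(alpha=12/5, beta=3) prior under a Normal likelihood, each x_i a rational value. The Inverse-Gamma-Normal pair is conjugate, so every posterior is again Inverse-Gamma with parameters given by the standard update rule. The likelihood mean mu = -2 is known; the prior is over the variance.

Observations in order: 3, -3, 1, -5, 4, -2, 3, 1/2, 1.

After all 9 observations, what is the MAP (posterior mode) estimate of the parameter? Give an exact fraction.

obs 1: x=3 → posterior Inverse-Gamma(29/10, 31/2)
obs 2: x=-3 → posterior Inverse-Gamma(17/5, 16)
obs 3: x=1 → posterior Inverse-Gamma(39/10, 41/2)
obs 4: x=-5 → posterior Inverse-Gamma(22/5, 25)
obs 5: x=4 → posterior Inverse-Gamma(49/10, 43)
obs 6: x=-2 → posterior Inverse-Gamma(27/5, 43)
obs 7: x=3 → posterior Inverse-Gamma(59/10, 111/2)
obs 8: x=1/2 → posterior Inverse-Gamma(32/5, 469/8)
obs 9: x=1 → posterior Inverse-Gamma(69/10, 505/8)

2525/316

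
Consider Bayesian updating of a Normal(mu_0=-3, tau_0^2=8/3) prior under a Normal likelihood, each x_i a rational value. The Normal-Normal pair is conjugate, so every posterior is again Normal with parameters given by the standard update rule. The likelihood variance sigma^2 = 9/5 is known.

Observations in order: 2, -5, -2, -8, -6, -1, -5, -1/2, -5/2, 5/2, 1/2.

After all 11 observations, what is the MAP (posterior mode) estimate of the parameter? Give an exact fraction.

obs 1: x=2 → posterior Normal(-1/67, 72/67)
obs 2: x=-5 → posterior Normal(-201/107, 72/107)
obs 3: x=-2 → posterior Normal(-281/147, 24/49)
obs 4: x=-8 → posterior Normal(-601/187, 72/187)
obs 5: x=-6 → posterior Normal(-841/227, 72/227)
obs 6: x=-1 → posterior Normal(-881/267, 24/89)
obs 7: x=-5 → posterior Normal(-1081/307, 72/307)
obs 8: x=-1/2 → posterior Normal(-1101/347, 72/347)
obs 9: x=-5/2 → posterior Normal(-1201/387, 8/43)
obs 10: x=5/2 → posterior Normal(-1101/427, 72/427)
obs 11: x=1/2 → posterior Normal(-1081/467, 72/467)

-1081/467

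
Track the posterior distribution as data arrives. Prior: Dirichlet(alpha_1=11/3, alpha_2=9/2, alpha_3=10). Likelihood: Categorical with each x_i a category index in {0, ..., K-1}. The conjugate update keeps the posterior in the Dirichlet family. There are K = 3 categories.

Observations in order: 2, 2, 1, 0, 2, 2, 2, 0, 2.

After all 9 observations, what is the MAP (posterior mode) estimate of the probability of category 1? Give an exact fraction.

obs 1: x=2 → posterior Dirichlet(11/3, 9/2, 11)
obs 2: x=2 → posterior Dirichlet(11/3, 9/2, 12)
obs 3: x=1 → posterior Dirichlet(11/3, 11/2, 12)
obs 4: x=0 → posterior Dirichlet(14/3, 11/2, 12)
obs 5: x=2 → posterior Dirichlet(14/3, 11/2, 13)
obs 6: x=2 → posterior Dirichlet(14/3, 11/2, 14)
obs 7: x=2 → posterior Dirichlet(14/3, 11/2, 15)
obs 8: x=0 → posterior Dirichlet(17/3, 11/2, 15)
obs 9: x=2 → posterior Dirichlet(17/3, 11/2, 16)

27/145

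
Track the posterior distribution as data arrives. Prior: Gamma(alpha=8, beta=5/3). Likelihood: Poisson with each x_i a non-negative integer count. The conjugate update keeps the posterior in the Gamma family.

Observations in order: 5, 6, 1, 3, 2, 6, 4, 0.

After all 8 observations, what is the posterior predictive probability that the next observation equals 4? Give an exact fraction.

obs 1: x=5 → posterior Gamma(13, 8/3)
obs 2: x=6 → posterior Gamma(19, 11/3)
obs 3: x=1 → posterior Gamma(20, 14/3)
obs 4: x=3 → posterior Gamma(23, 17/3)
obs 5: x=2 → posterior Gamma(25, 20/3)
obs 6: x=6 → posterior Gamma(31, 23/3)
obs 7: x=4 → posterior Gamma(35, 26/3)
obs 8: x=0 → posterior Gamma(35, 29/3)

9131866827545380777283011729466028684603480870153735179235/50216813883093446110686315385661331328818843555712276103168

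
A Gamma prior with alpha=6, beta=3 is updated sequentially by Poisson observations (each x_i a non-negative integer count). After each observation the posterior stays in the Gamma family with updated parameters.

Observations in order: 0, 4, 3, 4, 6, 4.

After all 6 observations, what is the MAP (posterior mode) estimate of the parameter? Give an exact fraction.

26/9

obs 1: x=0 → posterior Gamma(6, 4)
obs 2: x=4 → posterior Gamma(10, 5)
obs 3: x=3 → posterior Gamma(13, 6)
obs 4: x=4 → posterior Gamma(17, 7)
obs 5: x=6 → posterior Gamma(23, 8)
obs 6: x=4 → posterior Gamma(27, 9)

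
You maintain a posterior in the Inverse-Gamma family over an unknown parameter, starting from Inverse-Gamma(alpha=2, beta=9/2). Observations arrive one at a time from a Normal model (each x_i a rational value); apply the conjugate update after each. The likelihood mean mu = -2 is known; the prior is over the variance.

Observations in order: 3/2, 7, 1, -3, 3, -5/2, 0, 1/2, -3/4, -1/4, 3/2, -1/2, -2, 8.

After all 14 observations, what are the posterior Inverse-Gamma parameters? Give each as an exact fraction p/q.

alpha=9, beta=2135/16

obs 1: x=3/2 → posterior Inverse-Gamma(5/2, 85/8)
obs 2: x=7 → posterior Inverse-Gamma(3, 409/8)
obs 3: x=1 → posterior Inverse-Gamma(7/2, 445/8)
obs 4: x=-3 → posterior Inverse-Gamma(4, 449/8)
obs 5: x=3 → posterior Inverse-Gamma(9/2, 549/8)
obs 6: x=-5/2 → posterior Inverse-Gamma(5, 275/4)
obs 7: x=0 → posterior Inverse-Gamma(11/2, 283/4)
obs 8: x=1/2 → posterior Inverse-Gamma(6, 591/8)
obs 9: x=-3/4 → posterior Inverse-Gamma(13/2, 2389/32)
obs 10: x=-1/4 → posterior Inverse-Gamma(7, 1219/16)
obs 11: x=3/2 → posterior Inverse-Gamma(15/2, 1317/16)
obs 12: x=-1/2 → posterior Inverse-Gamma(8, 1335/16)
obs 13: x=-2 → posterior Inverse-Gamma(17/2, 1335/16)
obs 14: x=8 → posterior Inverse-Gamma(9, 2135/16)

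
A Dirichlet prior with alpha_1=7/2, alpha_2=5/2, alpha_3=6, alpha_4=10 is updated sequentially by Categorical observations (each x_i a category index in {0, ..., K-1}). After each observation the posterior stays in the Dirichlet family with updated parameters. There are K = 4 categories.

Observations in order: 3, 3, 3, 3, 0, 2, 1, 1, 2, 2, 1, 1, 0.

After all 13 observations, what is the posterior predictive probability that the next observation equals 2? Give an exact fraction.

obs 1: x=3 → posterior Dirichlet(7/2, 5/2, 6, 11)
obs 2: x=3 → posterior Dirichlet(7/2, 5/2, 6, 12)
obs 3: x=3 → posterior Dirichlet(7/2, 5/2, 6, 13)
obs 4: x=3 → posterior Dirichlet(7/2, 5/2, 6, 14)
obs 5: x=0 → posterior Dirichlet(9/2, 5/2, 6, 14)
obs 6: x=2 → posterior Dirichlet(9/2, 5/2, 7, 14)
obs 7: x=1 → posterior Dirichlet(9/2, 7/2, 7, 14)
obs 8: x=1 → posterior Dirichlet(9/2, 9/2, 7, 14)
obs 9: x=2 → posterior Dirichlet(9/2, 9/2, 8, 14)
obs 10: x=2 → posterior Dirichlet(9/2, 9/2, 9, 14)
obs 11: x=1 → posterior Dirichlet(9/2, 11/2, 9, 14)
obs 12: x=1 → posterior Dirichlet(9/2, 13/2, 9, 14)
obs 13: x=0 → posterior Dirichlet(11/2, 13/2, 9, 14)

9/35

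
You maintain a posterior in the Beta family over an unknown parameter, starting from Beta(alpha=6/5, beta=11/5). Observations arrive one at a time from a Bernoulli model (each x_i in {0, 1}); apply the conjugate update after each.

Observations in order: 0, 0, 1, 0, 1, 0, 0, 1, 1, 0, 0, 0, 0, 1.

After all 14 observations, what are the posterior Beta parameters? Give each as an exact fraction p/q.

obs 1: x=0 → posterior Beta(6/5, 16/5)
obs 2: x=0 → posterior Beta(6/5, 21/5)
obs 3: x=1 → posterior Beta(11/5, 21/5)
obs 4: x=0 → posterior Beta(11/5, 26/5)
obs 5: x=1 → posterior Beta(16/5, 26/5)
obs 6: x=0 → posterior Beta(16/5, 31/5)
obs 7: x=0 → posterior Beta(16/5, 36/5)
obs 8: x=1 → posterior Beta(21/5, 36/5)
obs 9: x=1 → posterior Beta(26/5, 36/5)
obs 10: x=0 → posterior Beta(26/5, 41/5)
obs 11: x=0 → posterior Beta(26/5, 46/5)
obs 12: x=0 → posterior Beta(26/5, 51/5)
obs 13: x=0 → posterior Beta(26/5, 56/5)
obs 14: x=1 → posterior Beta(31/5, 56/5)

alpha=31/5, beta=56/5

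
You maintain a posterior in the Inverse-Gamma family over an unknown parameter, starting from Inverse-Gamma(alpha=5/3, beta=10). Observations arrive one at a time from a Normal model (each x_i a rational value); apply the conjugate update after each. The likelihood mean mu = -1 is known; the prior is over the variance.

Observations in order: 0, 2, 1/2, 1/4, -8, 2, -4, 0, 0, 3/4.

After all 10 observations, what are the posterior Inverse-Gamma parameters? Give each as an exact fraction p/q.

alpha=20/3, beta=847/16

obs 1: x=0 → posterior Inverse-Gamma(13/6, 21/2)
obs 2: x=2 → posterior Inverse-Gamma(8/3, 15)
obs 3: x=1/2 → posterior Inverse-Gamma(19/6, 129/8)
obs 4: x=1/4 → posterior Inverse-Gamma(11/3, 541/32)
obs 5: x=-8 → posterior Inverse-Gamma(25/6, 1325/32)
obs 6: x=2 → posterior Inverse-Gamma(14/3, 1469/32)
obs 7: x=-4 → posterior Inverse-Gamma(31/6, 1613/32)
obs 8: x=0 → posterior Inverse-Gamma(17/3, 1629/32)
obs 9: x=0 → posterior Inverse-Gamma(37/6, 1645/32)
obs 10: x=3/4 → posterior Inverse-Gamma(20/3, 847/16)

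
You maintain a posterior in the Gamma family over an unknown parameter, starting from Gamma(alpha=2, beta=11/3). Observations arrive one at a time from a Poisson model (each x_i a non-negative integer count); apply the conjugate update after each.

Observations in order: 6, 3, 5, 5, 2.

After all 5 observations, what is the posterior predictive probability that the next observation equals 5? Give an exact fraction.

6871131013402371743129811687444200816640/88540901833145211536614766025207452637361

obs 1: x=6 → posterior Gamma(8, 14/3)
obs 2: x=3 → posterior Gamma(11, 17/3)
obs 3: x=5 → posterior Gamma(16, 20/3)
obs 4: x=5 → posterior Gamma(21, 23/3)
obs 5: x=2 → posterior Gamma(23, 26/3)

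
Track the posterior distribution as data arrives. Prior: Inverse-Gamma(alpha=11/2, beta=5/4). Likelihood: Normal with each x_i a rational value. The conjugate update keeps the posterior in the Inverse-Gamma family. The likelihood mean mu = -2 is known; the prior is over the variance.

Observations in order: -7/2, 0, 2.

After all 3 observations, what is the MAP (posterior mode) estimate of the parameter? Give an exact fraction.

99/64

obs 1: x=-7/2 → posterior Inverse-Gamma(6, 19/8)
obs 2: x=0 → posterior Inverse-Gamma(13/2, 35/8)
obs 3: x=2 → posterior Inverse-Gamma(7, 99/8)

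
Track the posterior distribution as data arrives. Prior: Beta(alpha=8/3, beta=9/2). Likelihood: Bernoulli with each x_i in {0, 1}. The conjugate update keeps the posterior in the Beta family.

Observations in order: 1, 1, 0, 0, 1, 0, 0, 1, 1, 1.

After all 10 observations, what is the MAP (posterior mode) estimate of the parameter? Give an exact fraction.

46/91

obs 1: x=1 → posterior Beta(11/3, 9/2)
obs 2: x=1 → posterior Beta(14/3, 9/2)
obs 3: x=0 → posterior Beta(14/3, 11/2)
obs 4: x=0 → posterior Beta(14/3, 13/2)
obs 5: x=1 → posterior Beta(17/3, 13/2)
obs 6: x=0 → posterior Beta(17/3, 15/2)
obs 7: x=0 → posterior Beta(17/3, 17/2)
obs 8: x=1 → posterior Beta(20/3, 17/2)
obs 9: x=1 → posterior Beta(23/3, 17/2)
obs 10: x=1 → posterior Beta(26/3, 17/2)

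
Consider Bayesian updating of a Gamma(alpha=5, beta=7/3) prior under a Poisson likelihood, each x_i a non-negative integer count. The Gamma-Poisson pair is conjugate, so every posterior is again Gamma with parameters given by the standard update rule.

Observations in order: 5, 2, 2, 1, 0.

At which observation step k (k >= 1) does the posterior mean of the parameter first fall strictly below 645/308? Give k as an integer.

obs 1: x=5 → posterior Gamma(10, 10/3)
obs 2: x=2 → posterior Gamma(12, 13/3)
obs 3: x=2 → posterior Gamma(14, 16/3)
obs 4: x=1 → posterior Gamma(15, 19/3)
obs 5: x=0 → posterior Gamma(15, 22/3)

k = 5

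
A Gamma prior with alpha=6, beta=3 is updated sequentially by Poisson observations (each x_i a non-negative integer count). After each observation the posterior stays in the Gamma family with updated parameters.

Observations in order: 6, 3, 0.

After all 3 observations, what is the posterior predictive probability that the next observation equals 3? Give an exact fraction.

obs 1: x=6 → posterior Gamma(12, 4)
obs 2: x=3 → posterior Gamma(15, 5)
obs 3: x=0 → posterior Gamma(15, 6)

319725789511680/1628413597910449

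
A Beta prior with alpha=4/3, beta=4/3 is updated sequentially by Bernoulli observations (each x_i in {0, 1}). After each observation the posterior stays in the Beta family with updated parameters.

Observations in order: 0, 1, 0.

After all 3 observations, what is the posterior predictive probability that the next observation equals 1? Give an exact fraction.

7/17

obs 1: x=0 → posterior Beta(4/3, 7/3)
obs 2: x=1 → posterior Beta(7/3, 7/3)
obs 3: x=0 → posterior Beta(7/3, 10/3)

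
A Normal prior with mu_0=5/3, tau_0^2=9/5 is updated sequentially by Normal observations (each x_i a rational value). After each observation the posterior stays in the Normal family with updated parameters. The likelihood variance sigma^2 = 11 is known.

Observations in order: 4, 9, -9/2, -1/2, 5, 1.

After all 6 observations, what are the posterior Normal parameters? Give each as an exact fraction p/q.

obs 1: x=4 → posterior Normal(383/192, 99/64)
obs 2: x=9 → posterior Normal(626/219, 99/73)
obs 3: x=-9/2 → posterior Normal(1009/492, 99/82)
obs 4: x=-1/2 → posterior Normal(491/273, 99/91)
obs 5: x=5 → posterior Normal(313/150, 99/100)
obs 6: x=1 → posterior Normal(653/327, 99/109)

mu_0=653/327, tau_0^2=99/109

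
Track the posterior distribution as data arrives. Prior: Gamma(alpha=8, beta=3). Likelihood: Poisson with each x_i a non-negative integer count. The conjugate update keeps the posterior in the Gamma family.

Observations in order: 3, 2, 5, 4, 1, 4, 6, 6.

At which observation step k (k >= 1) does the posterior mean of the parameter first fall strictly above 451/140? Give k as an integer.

k = 7

obs 1: x=3 → posterior Gamma(11, 4)
obs 2: x=2 → posterior Gamma(13, 5)
obs 3: x=5 → posterior Gamma(18, 6)
obs 4: x=4 → posterior Gamma(22, 7)
obs 5: x=1 → posterior Gamma(23, 8)
obs 6: x=4 → posterior Gamma(27, 9)
obs 7: x=6 → posterior Gamma(33, 10)
obs 8: x=6 → posterior Gamma(39, 11)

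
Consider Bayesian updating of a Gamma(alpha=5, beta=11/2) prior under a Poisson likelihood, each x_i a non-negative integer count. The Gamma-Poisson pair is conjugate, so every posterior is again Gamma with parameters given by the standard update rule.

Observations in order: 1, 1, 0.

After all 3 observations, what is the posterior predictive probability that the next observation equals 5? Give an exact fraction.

obs 1: x=1 → posterior Gamma(6, 13/2)
obs 2: x=1 → posterior Gamma(7, 15/2)
obs 3: x=0 → posterior Gamma(7, 17/2)

6066446941632/2213314919066161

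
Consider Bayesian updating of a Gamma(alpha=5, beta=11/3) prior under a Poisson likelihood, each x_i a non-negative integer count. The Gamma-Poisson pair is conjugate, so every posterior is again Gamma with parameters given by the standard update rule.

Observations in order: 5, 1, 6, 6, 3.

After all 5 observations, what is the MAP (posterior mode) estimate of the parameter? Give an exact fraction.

75/26

obs 1: x=5 → posterior Gamma(10, 14/3)
obs 2: x=1 → posterior Gamma(11, 17/3)
obs 3: x=6 → posterior Gamma(17, 20/3)
obs 4: x=6 → posterior Gamma(23, 23/3)
obs 5: x=3 → posterior Gamma(26, 26/3)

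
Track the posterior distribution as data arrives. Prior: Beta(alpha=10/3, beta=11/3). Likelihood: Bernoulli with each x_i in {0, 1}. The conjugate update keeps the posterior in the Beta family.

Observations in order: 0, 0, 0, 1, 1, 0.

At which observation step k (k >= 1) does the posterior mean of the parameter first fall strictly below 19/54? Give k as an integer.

obs 1: x=0 → posterior Beta(10/3, 14/3)
obs 2: x=0 → posterior Beta(10/3, 17/3)
obs 3: x=0 → posterior Beta(10/3, 20/3)
obs 4: x=1 → posterior Beta(13/3, 20/3)
obs 5: x=1 → posterior Beta(16/3, 20/3)
obs 6: x=0 → posterior Beta(16/3, 23/3)

k = 3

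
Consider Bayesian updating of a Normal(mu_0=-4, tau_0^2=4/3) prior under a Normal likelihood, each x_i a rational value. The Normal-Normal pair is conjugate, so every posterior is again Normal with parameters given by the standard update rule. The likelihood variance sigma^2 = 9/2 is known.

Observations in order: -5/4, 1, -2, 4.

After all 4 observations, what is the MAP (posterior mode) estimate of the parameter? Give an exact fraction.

obs 1: x=-5/4 → posterior Normal(-118/35, 36/35)
obs 2: x=1 → posterior Normal(-110/43, 36/43)
obs 3: x=-2 → posterior Normal(-42/17, 12/17)
obs 4: x=4 → posterior Normal(-94/59, 36/59)

-94/59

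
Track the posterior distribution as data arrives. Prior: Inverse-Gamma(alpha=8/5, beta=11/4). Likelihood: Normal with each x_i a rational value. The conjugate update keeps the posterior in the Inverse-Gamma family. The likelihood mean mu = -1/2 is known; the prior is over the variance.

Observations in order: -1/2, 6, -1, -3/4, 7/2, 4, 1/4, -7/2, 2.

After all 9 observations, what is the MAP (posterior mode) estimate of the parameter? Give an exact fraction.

4005/568

obs 1: x=-1/2 → posterior Inverse-Gamma(21/10, 11/4)
obs 2: x=6 → posterior Inverse-Gamma(13/5, 191/8)
obs 3: x=-1 → posterior Inverse-Gamma(31/10, 24)
obs 4: x=-3/4 → posterior Inverse-Gamma(18/5, 769/32)
obs 5: x=7/2 → posterior Inverse-Gamma(41/10, 1025/32)
obs 6: x=4 → posterior Inverse-Gamma(23/5, 1349/32)
obs 7: x=1/4 → posterior Inverse-Gamma(51/10, 679/16)
obs 8: x=-7/2 → posterior Inverse-Gamma(28/5, 751/16)
obs 9: x=2 → posterior Inverse-Gamma(61/10, 801/16)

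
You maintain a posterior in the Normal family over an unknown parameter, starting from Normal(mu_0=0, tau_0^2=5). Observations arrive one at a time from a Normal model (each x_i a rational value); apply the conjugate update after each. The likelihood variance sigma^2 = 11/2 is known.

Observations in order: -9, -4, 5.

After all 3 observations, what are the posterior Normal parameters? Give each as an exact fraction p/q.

obs 1: x=-9 → posterior Normal(-30/7, 55/21)
obs 2: x=-4 → posterior Normal(-130/31, 55/31)
obs 3: x=5 → posterior Normal(-80/41, 55/41)

mu_0=-80/41, tau_0^2=55/41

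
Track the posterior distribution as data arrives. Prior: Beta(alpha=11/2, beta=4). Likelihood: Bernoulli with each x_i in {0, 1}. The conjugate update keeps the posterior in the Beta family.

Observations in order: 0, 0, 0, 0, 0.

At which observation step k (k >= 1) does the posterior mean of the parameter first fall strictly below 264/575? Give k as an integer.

k = 3

obs 1: x=0 → posterior Beta(11/2, 5)
obs 2: x=0 → posterior Beta(11/2, 6)
obs 3: x=0 → posterior Beta(11/2, 7)
obs 4: x=0 → posterior Beta(11/2, 8)
obs 5: x=0 → posterior Beta(11/2, 9)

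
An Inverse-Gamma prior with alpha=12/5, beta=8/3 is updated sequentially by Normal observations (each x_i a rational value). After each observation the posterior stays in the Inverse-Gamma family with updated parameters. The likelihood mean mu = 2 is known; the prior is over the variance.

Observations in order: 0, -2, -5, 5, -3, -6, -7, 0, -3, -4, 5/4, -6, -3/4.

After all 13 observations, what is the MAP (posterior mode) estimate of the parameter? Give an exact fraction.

46855/2376

obs 1: x=0 → posterior Inverse-Gamma(29/10, 14/3)
obs 2: x=-2 → posterior Inverse-Gamma(17/5, 38/3)
obs 3: x=-5 → posterior Inverse-Gamma(39/10, 223/6)
obs 4: x=5 → posterior Inverse-Gamma(22/5, 125/3)
obs 5: x=-3 → posterior Inverse-Gamma(49/10, 325/6)
obs 6: x=-6 → posterior Inverse-Gamma(27/5, 517/6)
obs 7: x=-7 → posterior Inverse-Gamma(59/10, 380/3)
obs 8: x=0 → posterior Inverse-Gamma(32/5, 386/3)
obs 9: x=-3 → posterior Inverse-Gamma(69/10, 847/6)
obs 10: x=-4 → posterior Inverse-Gamma(37/5, 955/6)
obs 11: x=5/4 → posterior Inverse-Gamma(79/10, 15307/96)
obs 12: x=-6 → posterior Inverse-Gamma(42/5, 18379/96)
obs 13: x=-3/4 → posterior Inverse-Gamma(89/10, 9371/48)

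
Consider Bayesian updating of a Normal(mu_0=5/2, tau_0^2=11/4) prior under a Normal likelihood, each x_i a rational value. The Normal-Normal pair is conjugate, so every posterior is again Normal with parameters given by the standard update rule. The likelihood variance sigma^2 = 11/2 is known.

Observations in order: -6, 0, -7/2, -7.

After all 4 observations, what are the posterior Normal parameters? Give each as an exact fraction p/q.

obs 1: x=-6 → posterior Normal(-1/3, 11/6)
obs 2: x=0 → posterior Normal(-1/4, 11/8)
obs 3: x=-7/2 → posterior Normal(-9/10, 11/10)
obs 4: x=-7 → posterior Normal(-23/12, 11/12)

mu_0=-23/12, tau_0^2=11/12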